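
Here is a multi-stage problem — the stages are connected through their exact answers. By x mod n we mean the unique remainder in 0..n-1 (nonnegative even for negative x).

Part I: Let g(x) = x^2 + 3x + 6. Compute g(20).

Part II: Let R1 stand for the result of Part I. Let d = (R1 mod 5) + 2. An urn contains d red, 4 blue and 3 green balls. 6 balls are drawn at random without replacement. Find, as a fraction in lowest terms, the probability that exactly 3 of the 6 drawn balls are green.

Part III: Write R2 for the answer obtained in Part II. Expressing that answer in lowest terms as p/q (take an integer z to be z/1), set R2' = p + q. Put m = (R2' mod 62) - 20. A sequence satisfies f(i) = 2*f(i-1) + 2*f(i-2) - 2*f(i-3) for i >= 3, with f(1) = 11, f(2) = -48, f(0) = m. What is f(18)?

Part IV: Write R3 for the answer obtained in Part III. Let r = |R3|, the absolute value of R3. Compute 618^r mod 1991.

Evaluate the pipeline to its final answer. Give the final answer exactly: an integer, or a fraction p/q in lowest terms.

1026

Part I: 1*(20)^2 + 3*(20)^1 + 6 = (400) + (60) + (6) = 466; answer 466
Part II: R1 = 466; d = 3; total draws C(10,6) = 210; favorable C(3,3)*C(7,3) = 35; P = 1/6; answer 1/6
Part III: R2 = 1/6; threaded value p + q = 7; m = -13; f(3) = 2*(-48) + 2*(11) - 2*(-13) = -48; iterating: f(3)=-48, f(4)=-214, f(5)=-428, f(6)=-1188, f(7)=-2804, f(8)=-7128, f(9)=-17488, f(10)=-43624, f(11)=-107968, f(12)=-268208, f(13)=-665104, f(14)=-1650688, f(15)=-4095168, f(16)=-10161504, f(17)=-25211968, f(18)=-62556608; answer -62556608
Part IV: R3 = -62556608; r = 62556608; squarings mod 1991: 618^1=618, 618^2=1643, 618^4=1644, 618^8=949, 618^16=669, 618^32=1577, 618^64=170, 618^128=1026, 618^256=1428, 618^512=400, 618^1024=720, 618^2048=740, 618^4096=75, 618^8192=1643, 618^16384=1644, 618^32768=949, 618^65536=669, 618^131072=1577, 618^262144=170, 618^524288=1026, 618^1048576=1428, 618^2097152=400, 618^4194304=720, 618^8388608=740, 618^16777216=75, 618^33554432=1643; 618^62556608 = 618^64 * 618^128 * 618^256 * 618^2048 * 618^32768 * 618^131072 * 618^524288 * 618^1048576 * 618^2097152 * 618^8388608 * 618^16777216 * 618^33554432 = 1026 (mod 1991); answer 1026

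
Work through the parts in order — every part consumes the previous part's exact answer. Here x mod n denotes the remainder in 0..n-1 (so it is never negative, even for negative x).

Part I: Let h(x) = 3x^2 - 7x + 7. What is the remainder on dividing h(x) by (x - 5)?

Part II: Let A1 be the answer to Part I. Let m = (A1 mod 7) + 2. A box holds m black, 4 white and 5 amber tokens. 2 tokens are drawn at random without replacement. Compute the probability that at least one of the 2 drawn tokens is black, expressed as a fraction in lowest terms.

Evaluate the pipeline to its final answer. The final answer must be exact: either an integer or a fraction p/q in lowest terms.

7/10

Part I: remainder = value at the root: 3*(5)^2 - 7*(5)^1 + 7 = (75) + (-35) + (7) = 47; answer 47
Part II: A1 = 47; m = 7; total draws C(16,2) = 120; complement C(9,2) = 36; favorable 120 - 36 = 84; P = 7/10; answer 7/10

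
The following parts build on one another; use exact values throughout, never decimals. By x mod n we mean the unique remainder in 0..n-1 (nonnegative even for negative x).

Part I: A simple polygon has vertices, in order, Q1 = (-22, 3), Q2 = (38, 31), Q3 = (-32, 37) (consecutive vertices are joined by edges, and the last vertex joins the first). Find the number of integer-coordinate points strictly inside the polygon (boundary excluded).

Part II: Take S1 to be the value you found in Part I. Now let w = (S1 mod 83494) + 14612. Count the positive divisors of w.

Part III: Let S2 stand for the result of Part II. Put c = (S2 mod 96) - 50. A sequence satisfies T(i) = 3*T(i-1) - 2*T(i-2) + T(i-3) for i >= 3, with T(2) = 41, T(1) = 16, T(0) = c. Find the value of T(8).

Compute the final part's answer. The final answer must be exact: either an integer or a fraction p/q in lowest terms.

2084

Part I: cross terms: (-22*31 - 38*3)=-796, (38*37 - -32*31)=2398, (-32*3 - -22*37)=718; twice the area = |2320| = 2320; area = 1160; boundary points = 4 + 2 + 2 = 8; strictly interior points = area - boundary/2 + 1 = 1157; answer 1157
Part II: S1 = 1157; w = 15769; 15769 = 13 * 1213; number of divisors = (1+1) * (1+1) = 4; answer 4
Part III: S2 = 4; c = -46; T(3) = 3*(41) - 2*(16) + 1*(-46) = 45; iterating: T(3)=45, T(4)=69, T(5)=158, T(6)=381, T(7)=896, T(8)=2084; answer 2084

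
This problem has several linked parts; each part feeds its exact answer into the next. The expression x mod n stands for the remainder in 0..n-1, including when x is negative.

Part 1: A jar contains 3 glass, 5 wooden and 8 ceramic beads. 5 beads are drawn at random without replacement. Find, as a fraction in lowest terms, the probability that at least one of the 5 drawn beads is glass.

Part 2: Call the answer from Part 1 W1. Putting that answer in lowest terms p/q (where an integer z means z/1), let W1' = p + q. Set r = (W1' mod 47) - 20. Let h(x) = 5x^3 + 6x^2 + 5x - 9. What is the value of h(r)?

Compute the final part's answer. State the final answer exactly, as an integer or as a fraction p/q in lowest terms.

Part 1: total draws C(16,5) = 4368; complement C(13,5) = 1287; favorable 4368 - 1287 = 3081; P = 79/112; answer 79/112
Part 2: W1 = 79/112; threaded value p + q = 191; r = -17; 5*(-17)^3 + 6*(-17)^2 + 5*(-17)^1 - 9 = (-24565) + (1734) + (-85) + (-9) = -22925; answer -22925

-22925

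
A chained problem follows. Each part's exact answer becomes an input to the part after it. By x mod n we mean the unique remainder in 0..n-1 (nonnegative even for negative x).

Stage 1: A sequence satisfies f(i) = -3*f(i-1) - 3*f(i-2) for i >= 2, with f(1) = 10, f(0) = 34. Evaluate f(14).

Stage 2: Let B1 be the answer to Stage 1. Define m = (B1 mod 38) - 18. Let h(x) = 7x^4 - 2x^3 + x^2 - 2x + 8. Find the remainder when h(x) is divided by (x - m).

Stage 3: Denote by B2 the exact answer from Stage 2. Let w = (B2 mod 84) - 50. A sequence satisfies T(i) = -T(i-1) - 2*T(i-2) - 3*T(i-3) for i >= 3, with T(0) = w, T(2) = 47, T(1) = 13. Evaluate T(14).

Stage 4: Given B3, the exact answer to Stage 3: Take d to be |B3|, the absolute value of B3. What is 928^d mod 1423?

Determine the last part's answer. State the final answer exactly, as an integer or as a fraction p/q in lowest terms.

Stage 1: f(2) = -3*(10) - 3*(34) = -132; iterating: f(2)=-132, f(3)=366, f(4)=-702, f(5)=1008, f(6)=-918, f(7)=-270, f(8)=3564, f(9)=-9882, f(10)=18954, f(11)=-27216, f(12)=24786, f(13)=7290, f(14)=-96228; answer -96228
Stage 2: B1 = -96228; m = 8; remainder = value at the root: 7*(8)^4 - 2*(8)^3 + 1*(8)^2 - 2*(8)^1 + 8 = (28672) + (-1024) + (64) + (-16) + (8) = 27704; answer 27704
Stage 3: B2 = 27704; w = 18; T(3) = -1*(47) - 2*(13) - 3*(18) = -127; iterating: T(3)=-127, T(4)=-6, T(5)=119, T(6)=274, T(7)=-494, T(8)=-411, T(9)=577, T(10)=1727, T(11)=-1648, T(12)=-3537, T(13)=1652, T(14)=10366; answer 10366
Stage 4: B3 = 10366; d = 10366; squarings mod 1423: 928^1=928, 928^2=269, 928^4=1211, 928^8=831, 928^16=406, 928^32=1191, 928^64=1173, 928^128=1311, 928^256=1160, 928^512=865, 928^1024=1150, 928^2048=533, 928^4096=912, 928^8192=712; 928^10366 = 928^2 * 928^4 * 928^8 * 928^16 * 928^32 * 928^64 * 928^2048 * 928^8192 = 16 (mod 1423); answer 16

16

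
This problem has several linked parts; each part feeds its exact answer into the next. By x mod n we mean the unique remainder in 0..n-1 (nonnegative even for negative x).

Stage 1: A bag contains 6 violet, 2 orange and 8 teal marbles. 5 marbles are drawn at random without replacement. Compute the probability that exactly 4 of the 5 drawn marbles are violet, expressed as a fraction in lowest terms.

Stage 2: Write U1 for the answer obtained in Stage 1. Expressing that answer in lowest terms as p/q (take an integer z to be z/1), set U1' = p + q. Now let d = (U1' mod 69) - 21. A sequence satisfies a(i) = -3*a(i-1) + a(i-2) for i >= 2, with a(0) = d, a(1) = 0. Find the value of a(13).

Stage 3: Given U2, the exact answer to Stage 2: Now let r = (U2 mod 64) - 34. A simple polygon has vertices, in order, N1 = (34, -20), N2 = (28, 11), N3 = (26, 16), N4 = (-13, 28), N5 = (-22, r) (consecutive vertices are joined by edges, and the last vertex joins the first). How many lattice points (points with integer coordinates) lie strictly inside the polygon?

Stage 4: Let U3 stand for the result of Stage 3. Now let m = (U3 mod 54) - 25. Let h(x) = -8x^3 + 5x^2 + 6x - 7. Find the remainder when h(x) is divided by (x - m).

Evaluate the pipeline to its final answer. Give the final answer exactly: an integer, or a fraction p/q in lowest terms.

Stage 1: total draws C(16,5) = 4368; favorable C(6,4)*C(10,1) = 150; P = 25/728; answer 25/728
Stage 2: U1 = 25/728; threaded value p + q = 753; d = 42; a(2) = -3*(0) + 1*(42) = 42; iterating: a(2)=42, a(3)=-126, a(4)=420, a(5)=-1386, a(6)=4578, a(7)=-15120, a(8)=49938, a(9)=-164934, a(10)=544740, a(11)=-1799154, a(12)=5942202, a(13)=-19625760; answer -19625760
Stage 3: U2 = -19625760; r = -2; cross terms: (34*11 - 28*-20)=934, (28*16 - 26*11)=162, (26*28 - -13*16)=936, (-13*-2 - -22*28)=642, (-22*-20 - 34*-2)=508; twice the area = |3182| = 3182; area = 1591; boundary points = 1 + 1 + 3 + 3 + 2 = 10; strictly interior points = area - boundary/2 + 1 = 1587; answer 1587
Stage 4: U3 = 1587; m = -4; remainder = value at the root: -8*(-4)^3 + 5*(-4)^2 + 6*(-4)^1 - 7 = (512) + (80) + (-24) + (-7) = 561; answer 561

561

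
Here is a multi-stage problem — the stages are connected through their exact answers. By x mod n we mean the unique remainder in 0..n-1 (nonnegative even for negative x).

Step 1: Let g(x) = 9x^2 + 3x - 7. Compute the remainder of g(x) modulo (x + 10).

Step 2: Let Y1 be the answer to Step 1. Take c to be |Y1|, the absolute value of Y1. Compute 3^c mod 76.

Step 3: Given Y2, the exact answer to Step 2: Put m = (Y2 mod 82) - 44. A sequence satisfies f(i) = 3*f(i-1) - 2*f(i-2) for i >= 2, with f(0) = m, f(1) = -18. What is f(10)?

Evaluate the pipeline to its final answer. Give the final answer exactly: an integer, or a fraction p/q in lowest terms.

Step 1: remainder = value at the root: 9*(-10)^2 + 3*(-10)^1 - 7 = (900) + (-30) + (-7) = 863; answer 863
Step 2: Y1 = 863; c = 863; squarings mod 76: 3^1=3, 3^2=9, 3^4=5, 3^8=25, 3^16=17, 3^32=61, 3^64=73, 3^128=9, 3^256=5, 3^512=25; 3^863 = 3^1 * 3^2 * 3^4 * 3^8 * 3^16 * 3^64 * 3^256 * 3^512 = 51 (mod 76); answer 51
Step 3: Y2 = 51; m = 7; f(2) = 3*(-18) - 2*(7) = -68; iterating: f(2)=-68, f(3)=-168, f(4)=-368, f(5)=-768, f(6)=-1568, f(7)=-3168, f(8)=-6368, f(9)=-12768, f(10)=-25568; answer -25568

-25568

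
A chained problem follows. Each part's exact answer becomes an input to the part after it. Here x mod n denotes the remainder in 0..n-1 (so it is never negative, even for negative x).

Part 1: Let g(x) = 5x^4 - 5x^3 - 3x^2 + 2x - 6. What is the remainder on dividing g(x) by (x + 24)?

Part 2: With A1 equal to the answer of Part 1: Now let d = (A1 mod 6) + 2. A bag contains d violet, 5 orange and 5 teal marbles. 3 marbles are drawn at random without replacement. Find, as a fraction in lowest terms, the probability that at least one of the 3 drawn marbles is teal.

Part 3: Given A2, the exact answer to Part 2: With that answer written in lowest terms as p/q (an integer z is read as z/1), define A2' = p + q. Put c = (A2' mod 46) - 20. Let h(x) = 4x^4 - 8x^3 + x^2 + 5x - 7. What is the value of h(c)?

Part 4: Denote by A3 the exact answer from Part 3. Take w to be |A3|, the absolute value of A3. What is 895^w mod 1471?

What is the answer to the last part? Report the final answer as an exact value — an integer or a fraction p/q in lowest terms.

1270

Part 1: remainder = value at the root: 5*(-24)^4 - 5*(-24)^3 - 3*(-24)^2 + 2*(-24)^1 - 6 = (1658880) + (69120) + (-1728) + (-48) + (-6) = 1726218; answer 1726218
Part 2: A1 = 1726218; d = 2; total draws C(12,3) = 220; complement C(7,3) = 35; favorable 220 - 35 = 185; P = 37/44; answer 37/44
Part 3: A2 = 37/44; threaded value p + q = 81; c = 15; 4*(15)^4 - 8*(15)^3 + 1*(15)^2 + 5*(15)^1 - 7 = (202500) + (-27000) + (225) + (75) + (-7) = 175793; answer 175793
Part 4: A3 = 175793; w = 175793; squarings mod 1471: 895^1=895, 895^2=801, 895^4=245, 895^8=1185, 895^16=891, 895^32=1012, 895^64=328, 895^128=201, 895^256=684, 895^512=78, 895^1024=200, 895^2048=283, 895^4096=655, 895^8192=964, 895^16384=1095, 895^32768=160, 895^65536=593, 895^131072=80; 895^175793 = 895^1 * 895^16 * 895^32 * 895^128 * 895^512 * 895^1024 * 895^2048 * 895^8192 * 895^32768 * 895^131072 = 1270 (mod 1471); answer 1270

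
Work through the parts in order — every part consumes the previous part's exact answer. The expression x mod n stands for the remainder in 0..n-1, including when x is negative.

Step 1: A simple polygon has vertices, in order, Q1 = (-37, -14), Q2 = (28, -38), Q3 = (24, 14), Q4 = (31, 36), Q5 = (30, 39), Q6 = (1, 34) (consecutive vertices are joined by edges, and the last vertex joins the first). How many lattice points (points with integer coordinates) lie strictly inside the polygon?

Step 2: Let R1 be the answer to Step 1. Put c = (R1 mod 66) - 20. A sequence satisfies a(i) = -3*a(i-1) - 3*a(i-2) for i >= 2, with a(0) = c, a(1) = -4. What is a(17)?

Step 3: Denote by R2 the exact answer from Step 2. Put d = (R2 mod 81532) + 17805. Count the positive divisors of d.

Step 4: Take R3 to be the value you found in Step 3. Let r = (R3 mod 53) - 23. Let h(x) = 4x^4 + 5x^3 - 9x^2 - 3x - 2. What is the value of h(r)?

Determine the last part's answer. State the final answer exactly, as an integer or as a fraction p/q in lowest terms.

Step 1: cross terms: (-37*-38 - 28*-14)=1798, (28*14 - 24*-38)=1304, (24*36 - 31*14)=430, (31*39 - 30*36)=129, (30*34 - 1*39)=981, (1*-14 - -37*34)=1244; twice the area = |5886| = 5886; area = 2943; boundary points = 1 + 4 + 1 + 1 + 1 + 2 = 10; strictly interior points = area - boundary/2 + 1 = 2939; answer 2939
Step 2: R1 = 2939; c = 15; a(2) = -3*(-4) - 3*(15) = -33; iterating: a(2)=-33, a(3)=111, a(4)=-234, a(5)=369, a(6)=-405, a(7)=108, a(8)=891, a(9)=-2997, a(10)=6318, a(11)=-9963, a(12)=10935, a(13)=-2916, a(14)=-24057, a(15)=80919, a(16)=-170586, a(17)=269001; answer 269001
Step 3: R2 = 269001; d = 42210; 42210 = 2 * 3^2 * 5 * 7 * 67; number of divisors = (1+1) * (2+1) * (1+1) * (1+1) * (1+1) = 48; answer 48
Step 4: R3 = 48; r = 25; 4*(25)^4 + 5*(25)^3 - 9*(25)^2 - 3*(25)^1 - 2 = (1562500) + (78125) + (-5625) + (-75) + (-2) = 1634923; answer 1634923

1634923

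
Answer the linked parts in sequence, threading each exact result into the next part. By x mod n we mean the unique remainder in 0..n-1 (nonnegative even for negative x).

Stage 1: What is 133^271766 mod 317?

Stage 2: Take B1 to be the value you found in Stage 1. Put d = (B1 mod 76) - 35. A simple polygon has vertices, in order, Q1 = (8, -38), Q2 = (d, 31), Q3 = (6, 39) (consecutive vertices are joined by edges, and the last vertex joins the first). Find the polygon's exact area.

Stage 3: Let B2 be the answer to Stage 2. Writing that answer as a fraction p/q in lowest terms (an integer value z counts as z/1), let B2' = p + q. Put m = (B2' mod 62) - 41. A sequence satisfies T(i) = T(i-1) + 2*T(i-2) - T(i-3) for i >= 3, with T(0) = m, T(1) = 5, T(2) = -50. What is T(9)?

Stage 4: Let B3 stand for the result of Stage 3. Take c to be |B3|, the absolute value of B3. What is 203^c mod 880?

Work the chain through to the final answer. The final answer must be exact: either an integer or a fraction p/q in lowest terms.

1

Stage 1: squarings mod 317: 133^1=133, 133^2=254, 133^4=165, 133^8=280, 133^16=101, 133^32=57, 133^64=79, 133^128=218, 133^256=291, 133^512=42, 133^1024=179, 133^2048=24, 133^4096=259, 133^8192=194, 133^16384=230, 133^32768=278, 133^65536=253, 133^131072=292, 133^262144=308; 133^271766 = 133^2 * 133^4 * 133^16 * 133^128 * 133^256 * 133^1024 * 133^8192 * 133^262144 = 66 (mod 317); answer 66
Stage 2: B1 = 66; d = 31; cross terms: (8*31 - 31*-38)=1426, (31*39 - 6*31)=1023, (6*-38 - 8*39)=-540; twice the area = |1909| = 1909; area = 1909/2; answer 1909/2
Stage 3: B2 = 1909/2; threaded value p + q = 1911; m = 10; T(3) = 1*(-50) + 2*(5) - 1*(10) = -50; iterating: T(3)=-50, T(4)=-155, T(5)=-205, T(6)=-465, T(7)=-720, T(8)=-1445, T(9)=-2420; answer -2420
Stage 4: B3 = -2420; c = 2420; squarings mod 880: 203^1=203, 203^2=729, 203^4=801, 203^8=81, 203^16=401, 203^32=641, 203^64=801, 203^128=81, 203^256=401, 203^512=641, 203^1024=801, 203^2048=81; 203^2420 = 203^4 * 203^16 * 203^32 * 203^64 * 203^256 * 203^2048 = 1 (mod 880); answer 1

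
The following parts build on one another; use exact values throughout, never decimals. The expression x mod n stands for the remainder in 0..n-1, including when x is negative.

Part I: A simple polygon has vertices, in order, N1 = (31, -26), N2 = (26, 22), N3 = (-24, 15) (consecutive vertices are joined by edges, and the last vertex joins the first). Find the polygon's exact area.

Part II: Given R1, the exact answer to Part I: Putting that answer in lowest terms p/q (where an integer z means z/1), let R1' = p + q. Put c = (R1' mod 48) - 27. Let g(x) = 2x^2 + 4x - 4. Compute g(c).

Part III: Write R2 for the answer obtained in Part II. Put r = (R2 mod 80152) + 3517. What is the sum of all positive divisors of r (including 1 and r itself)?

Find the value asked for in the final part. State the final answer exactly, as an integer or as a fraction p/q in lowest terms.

5600

Part I: cross terms: (31*22 - 26*-26)=1358, (26*15 - -24*22)=918, (-24*-26 - 31*15)=159; twice the area = |2435| = 2435; area = 2435/2; answer 2435/2
Part II: R1 = 2435/2; threaded value p + q = 2437; c = 10; 2*(10)^2 + 4*(10)^1 - 4 = (200) + (40) + (-4) = 236; answer 236
Part III: R2 = 236; r = 3753; 3753 = 3^3 * 139; sigma = (1 + 3 + 9 + 27) * (1 + 139) = 40 * 140 = 5600; answer 5600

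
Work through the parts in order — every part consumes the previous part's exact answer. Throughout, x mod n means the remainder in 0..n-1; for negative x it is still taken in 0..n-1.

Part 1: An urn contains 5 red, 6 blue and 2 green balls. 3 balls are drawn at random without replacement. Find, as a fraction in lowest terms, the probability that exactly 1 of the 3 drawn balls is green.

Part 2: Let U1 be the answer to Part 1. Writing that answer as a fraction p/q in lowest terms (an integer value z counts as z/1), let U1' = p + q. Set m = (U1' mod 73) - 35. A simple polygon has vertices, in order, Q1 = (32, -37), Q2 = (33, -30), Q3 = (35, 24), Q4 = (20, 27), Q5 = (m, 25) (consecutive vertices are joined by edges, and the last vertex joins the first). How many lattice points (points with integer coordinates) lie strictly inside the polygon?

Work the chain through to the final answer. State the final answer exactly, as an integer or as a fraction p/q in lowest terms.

1675

Part 1: total draws C(13,3) = 286; favorable C(2,1)*C(11,2) = 110; P = 5/13; answer 5/13
Part 2: U1 = 5/13; threaded value p + q = 18; m = -17; cross terms: (32*-30 - 33*-37)=261, (33*24 - 35*-30)=1842, (35*27 - 20*24)=465, (20*25 - -17*27)=959, (-17*-37 - 32*25)=-171; twice the area = |3356| = 3356; area = 1678; boundary points = 1 + 2 + 3 + 1 + 1 = 8; strictly interior points = area - boundary/2 + 1 = 1675; answer 1675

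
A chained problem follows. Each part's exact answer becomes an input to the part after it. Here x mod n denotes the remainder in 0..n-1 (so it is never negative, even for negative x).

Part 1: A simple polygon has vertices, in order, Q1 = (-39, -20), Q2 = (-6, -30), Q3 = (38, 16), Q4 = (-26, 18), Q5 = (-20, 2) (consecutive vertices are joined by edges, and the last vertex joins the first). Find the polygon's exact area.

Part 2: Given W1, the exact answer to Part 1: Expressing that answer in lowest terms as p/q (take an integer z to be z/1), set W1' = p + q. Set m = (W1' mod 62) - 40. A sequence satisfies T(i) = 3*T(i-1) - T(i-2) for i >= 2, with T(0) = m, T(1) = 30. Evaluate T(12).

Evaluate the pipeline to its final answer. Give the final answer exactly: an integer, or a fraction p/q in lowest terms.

Part 1: cross terms: (-39*-30 - -6*-20)=1050, (-6*16 - 38*-30)=1044, (38*18 - -26*16)=1100, (-26*2 - -20*18)=308, (-20*-20 - -39*2)=478; twice the area = |3980| = 3980; area = 1990; answer 1990
Part 2: W1 = 1990; threaded value p + q = 1991; m = -33; T(2) = 3*(30) - 1*(-33) = 123; iterating: T(2)=123, T(3)=339, T(4)=894, T(5)=2343, T(6)=6135, T(7)=16062, T(8)=42051, T(9)=110091, T(10)=288222, T(11)=754575, T(12)=1975503; answer 1975503

1975503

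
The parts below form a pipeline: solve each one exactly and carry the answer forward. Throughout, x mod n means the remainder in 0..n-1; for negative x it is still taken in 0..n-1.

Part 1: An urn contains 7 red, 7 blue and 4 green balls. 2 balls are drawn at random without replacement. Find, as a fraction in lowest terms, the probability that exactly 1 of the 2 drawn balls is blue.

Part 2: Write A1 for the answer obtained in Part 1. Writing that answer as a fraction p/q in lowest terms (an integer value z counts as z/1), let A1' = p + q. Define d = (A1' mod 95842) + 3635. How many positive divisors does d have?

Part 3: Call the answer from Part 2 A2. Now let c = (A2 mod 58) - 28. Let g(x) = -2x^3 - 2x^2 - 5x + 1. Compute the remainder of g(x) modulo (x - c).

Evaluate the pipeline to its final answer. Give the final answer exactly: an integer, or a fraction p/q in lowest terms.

Part 1: total draws C(18,2) = 153; favorable C(7,1)*C(11,1) = 77; P = 77/153; answer 77/153
Part 2: A1 = 77/153; threaded value p + q = 230; d = 3865; 3865 = 5 * 773; number of divisors = (1+1) * (1+1) = 4; answer 4
Part 3: A2 = 4; c = -24; remainder = value at the root: -2*(-24)^3 - 2*(-24)^2 - 5*(-24)^1 + 1 = (27648) + (-1152) + (120) + (1) = 26617; answer 26617

26617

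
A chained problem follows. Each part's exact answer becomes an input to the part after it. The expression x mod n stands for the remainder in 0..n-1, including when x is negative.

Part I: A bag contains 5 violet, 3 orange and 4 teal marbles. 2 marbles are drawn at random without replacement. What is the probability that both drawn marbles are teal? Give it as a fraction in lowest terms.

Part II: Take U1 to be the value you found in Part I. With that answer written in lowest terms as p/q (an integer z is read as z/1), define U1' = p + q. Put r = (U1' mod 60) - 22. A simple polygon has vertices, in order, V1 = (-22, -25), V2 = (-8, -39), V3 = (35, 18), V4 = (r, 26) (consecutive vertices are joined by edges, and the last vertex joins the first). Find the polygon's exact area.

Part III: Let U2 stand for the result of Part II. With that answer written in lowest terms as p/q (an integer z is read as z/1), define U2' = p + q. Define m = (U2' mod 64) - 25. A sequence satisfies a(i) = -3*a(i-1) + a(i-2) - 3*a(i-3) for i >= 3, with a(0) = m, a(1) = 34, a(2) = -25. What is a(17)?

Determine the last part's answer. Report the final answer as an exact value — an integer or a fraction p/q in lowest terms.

6578818474

Part I: total draws C(12,2) = 66; favorable C(4,2) = 6; P = 1/11; answer 1/11
Part II: U1 = 1/11; threaded value p + q = 12; r = -10; cross terms: (-22*-39 - -8*-25)=658, (-8*18 - 35*-39)=1221, (35*26 - -10*18)=1090, (-10*-25 - -22*26)=822; twice the area = |3791| = 3791; area = 3791/2; answer 3791/2
Part III: U2 = 3791/2; threaded value p + q = 3793; m = -8; a(3) = -3*(-25) + 1*(34) - 3*(-8) = 133; iterating: a(3)=133, a(4)=-526, a(5)=1786, a(6)=-6283, a(7)=22213, a(8)=-78280, a(9)=275902, a(10)=-972625, a(11)=3428617, a(12)=-12086182, a(13)=42605038, a(14)=-150187147, a(15)=529425025, a(16)=-1866277336, a(17)=6578818474; answer 6578818474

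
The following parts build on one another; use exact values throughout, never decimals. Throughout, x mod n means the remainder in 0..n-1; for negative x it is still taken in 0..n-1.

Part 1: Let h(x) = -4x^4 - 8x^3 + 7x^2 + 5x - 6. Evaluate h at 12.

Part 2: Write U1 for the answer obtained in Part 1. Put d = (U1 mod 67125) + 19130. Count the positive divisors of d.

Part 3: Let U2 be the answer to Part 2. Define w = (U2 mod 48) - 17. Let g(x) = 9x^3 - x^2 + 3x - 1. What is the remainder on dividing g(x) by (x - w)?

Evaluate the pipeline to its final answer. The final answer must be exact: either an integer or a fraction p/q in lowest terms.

Part 1: -4*(12)^4 - 8*(12)^3 + 7*(12)^2 + 5*(12)^1 - 6 = (-82944) + (-13824) + (1008) + (60) + (-6) = -95706; answer -95706
Part 2: U1 = -95706; d = 57674; 57674 = 2 * 28837; number of divisors = (1+1) * (1+1) = 4; answer 4
Part 3: U2 = 4; w = -13; remainder = value at the root: 9*(-13)^3 - 1*(-13)^2 + 3*(-13)^1 - 1 = (-19773) + (-169) + (-39) + (-1) = -19982; answer -19982

-19982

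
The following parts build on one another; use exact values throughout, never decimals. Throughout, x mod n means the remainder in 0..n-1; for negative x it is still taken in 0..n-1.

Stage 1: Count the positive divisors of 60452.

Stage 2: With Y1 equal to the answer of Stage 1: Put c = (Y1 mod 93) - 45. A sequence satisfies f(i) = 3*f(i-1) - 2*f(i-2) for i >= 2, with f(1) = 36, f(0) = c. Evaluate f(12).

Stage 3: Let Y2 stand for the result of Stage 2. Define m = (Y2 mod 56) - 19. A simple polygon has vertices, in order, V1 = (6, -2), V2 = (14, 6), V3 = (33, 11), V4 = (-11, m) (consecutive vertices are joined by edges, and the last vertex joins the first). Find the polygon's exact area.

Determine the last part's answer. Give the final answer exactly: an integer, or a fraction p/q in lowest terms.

392

Stage 1: 60452 = 2^2 * 7 * 17 * 127; number of divisors = (2+1) * (1+1) * (1+1) * (1+1) = 24; answer 24
Stage 2: Y1 = 24; c = -21; f(2) = 3*(36) - 2*(-21) = 150; iterating: f(2)=150, f(3)=378, f(4)=834, f(5)=1746, f(6)=3570, f(7)=7218, f(8)=14514, f(9)=29106, f(10)=58290, f(11)=116658, f(12)=233394; answer 233394
Stage 3: Y2 = 233394; m = 23; cross terms: (6*6 - 14*-2)=64, (14*11 - 33*6)=-44, (33*23 - -11*11)=880, (-11*-2 - 6*23)=-116; twice the area = |784| = 784; area = 392; answer 392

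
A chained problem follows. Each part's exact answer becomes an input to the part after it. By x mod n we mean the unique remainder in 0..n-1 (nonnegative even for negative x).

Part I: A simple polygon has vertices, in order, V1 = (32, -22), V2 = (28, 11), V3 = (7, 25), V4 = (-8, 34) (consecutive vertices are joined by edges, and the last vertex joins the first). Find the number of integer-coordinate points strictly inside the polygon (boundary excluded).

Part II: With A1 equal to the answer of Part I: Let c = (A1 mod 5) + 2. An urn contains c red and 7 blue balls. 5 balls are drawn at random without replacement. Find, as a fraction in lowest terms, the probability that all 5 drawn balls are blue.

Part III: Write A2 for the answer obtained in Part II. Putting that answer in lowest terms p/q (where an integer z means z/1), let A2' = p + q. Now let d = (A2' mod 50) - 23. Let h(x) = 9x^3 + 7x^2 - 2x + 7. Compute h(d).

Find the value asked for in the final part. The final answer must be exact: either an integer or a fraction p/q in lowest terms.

Part I: cross terms: (32*11 - 28*-22)=968, (28*25 - 7*11)=623, (7*34 - -8*25)=438, (-8*-22 - 32*34)=-912; twice the area = |1117| = 1117; area = 1117/2; boundary points = 1 + 7 + 3 + 8 = 19; strictly interior points = area - boundary/2 + 1 = 550; answer 550
Part II: A1 = 550; c = 2; total draws C(9,5) = 126; favorable C(7,5) = 21; P = 1/6; answer 1/6
Part III: A2 = 1/6; threaded value p + q = 7; d = -16; 9*(-16)^3 + 7*(-16)^2 - 2*(-16)^1 + 7 = (-36864) + (1792) + (32) + (7) = -35033; answer -35033

-35033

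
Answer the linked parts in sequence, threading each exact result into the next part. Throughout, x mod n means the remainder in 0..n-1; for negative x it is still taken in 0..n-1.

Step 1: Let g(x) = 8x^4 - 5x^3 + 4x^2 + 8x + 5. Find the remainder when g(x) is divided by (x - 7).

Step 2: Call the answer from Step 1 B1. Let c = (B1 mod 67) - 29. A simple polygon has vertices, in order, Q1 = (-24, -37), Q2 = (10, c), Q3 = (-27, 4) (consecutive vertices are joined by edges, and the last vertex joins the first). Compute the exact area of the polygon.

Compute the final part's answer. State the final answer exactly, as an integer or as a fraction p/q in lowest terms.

802

Step 1: remainder = value at the root: 8*(7)^4 - 5*(7)^3 + 4*(7)^2 + 8*(7)^1 + 5 = (19208) + (-1715) + (196) + (56) + (5) = 17750; answer 17750
Step 2: B1 = 17750; c = 33; cross terms: (-24*33 - 10*-37)=-422, (10*4 - -27*33)=931, (-27*-37 - -24*4)=1095; twice the area = |1604| = 1604; area = 802; answer 802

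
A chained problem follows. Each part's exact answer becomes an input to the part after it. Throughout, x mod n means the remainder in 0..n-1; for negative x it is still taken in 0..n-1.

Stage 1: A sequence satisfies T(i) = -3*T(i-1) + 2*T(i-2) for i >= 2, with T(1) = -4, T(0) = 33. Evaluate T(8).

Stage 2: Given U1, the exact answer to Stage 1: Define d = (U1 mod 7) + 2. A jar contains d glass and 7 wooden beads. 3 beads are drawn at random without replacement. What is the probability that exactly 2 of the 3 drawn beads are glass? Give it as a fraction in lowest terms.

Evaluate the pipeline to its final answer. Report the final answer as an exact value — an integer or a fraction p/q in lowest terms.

Stage 1: T(2) = -3*(-4) + 2*(33) = 78; iterating: T(2)=78, T(3)=-242, T(4)=882, T(5)=-3130, T(6)=11154, T(7)=-39722, T(8)=141474; answer 141474
Stage 2: U1 = 141474; d = 6; total draws C(13,3) = 286; favorable C(6,2)*C(7,1) = 105; P = 105/286; answer 105/286

105/286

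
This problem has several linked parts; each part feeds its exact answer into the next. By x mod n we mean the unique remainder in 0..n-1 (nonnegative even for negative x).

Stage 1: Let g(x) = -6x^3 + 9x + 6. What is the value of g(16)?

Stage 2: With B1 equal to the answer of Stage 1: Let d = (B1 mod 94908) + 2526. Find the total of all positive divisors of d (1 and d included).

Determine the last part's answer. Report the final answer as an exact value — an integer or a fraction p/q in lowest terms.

Stage 1: -6*(16)^3 + 9*(16)^1 + 6 = (-24576) + (144) + (6) = -24426; answer -24426
Stage 2: B1 = -24426; d = 73008; 73008 = 2^4 * 3^3 * 13^2; sigma = (1 + 2 + 4 + 8 + 16) * (1 + 3 + 9 + 27) * (1 + 13 + 169) = 31 * 40 * 183 = 226920; answer 226920

226920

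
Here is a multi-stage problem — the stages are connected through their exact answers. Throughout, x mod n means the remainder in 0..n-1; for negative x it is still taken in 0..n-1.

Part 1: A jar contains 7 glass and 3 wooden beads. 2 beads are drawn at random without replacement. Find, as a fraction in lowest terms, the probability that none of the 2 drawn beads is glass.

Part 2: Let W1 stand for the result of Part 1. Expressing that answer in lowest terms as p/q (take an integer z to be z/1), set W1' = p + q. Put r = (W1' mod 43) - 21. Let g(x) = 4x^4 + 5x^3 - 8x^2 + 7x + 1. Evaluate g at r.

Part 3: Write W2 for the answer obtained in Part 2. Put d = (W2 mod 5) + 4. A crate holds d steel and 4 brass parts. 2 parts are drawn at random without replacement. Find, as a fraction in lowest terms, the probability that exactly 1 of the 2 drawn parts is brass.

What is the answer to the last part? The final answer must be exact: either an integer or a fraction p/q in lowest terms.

Part 1: total draws C(10,2) = 45; favorable C(3,2) = 3; P = 1/15; answer 1/15
Part 2: W1 = 1/15; threaded value p + q = 16; r = -5; 4*(-5)^4 + 5*(-5)^3 - 8*(-5)^2 + 7*(-5)^1 + 1 = (2500) + (-625) + (-200) + (-35) + (1) = 1641; answer 1641
Part 3: W2 = 1641; d = 5; total draws C(9,2) = 36; favorable C(4,1)*C(5,1) = 20; P = 5/9; answer 5/9

5/9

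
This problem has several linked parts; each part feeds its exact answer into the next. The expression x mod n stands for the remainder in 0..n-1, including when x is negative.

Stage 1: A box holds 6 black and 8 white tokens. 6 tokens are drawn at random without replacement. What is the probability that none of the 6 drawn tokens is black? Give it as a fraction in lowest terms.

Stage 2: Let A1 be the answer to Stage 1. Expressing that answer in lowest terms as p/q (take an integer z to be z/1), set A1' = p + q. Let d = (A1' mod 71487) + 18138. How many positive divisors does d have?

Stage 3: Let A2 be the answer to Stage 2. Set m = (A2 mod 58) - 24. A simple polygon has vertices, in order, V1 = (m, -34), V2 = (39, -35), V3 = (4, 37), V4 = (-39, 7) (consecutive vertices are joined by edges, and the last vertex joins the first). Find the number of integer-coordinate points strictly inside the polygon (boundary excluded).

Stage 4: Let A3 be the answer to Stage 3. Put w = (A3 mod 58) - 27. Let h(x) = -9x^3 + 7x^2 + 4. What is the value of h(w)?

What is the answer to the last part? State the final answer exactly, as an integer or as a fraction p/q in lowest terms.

-18586

Stage 1: total draws C(14,6) = 3003; favorable C(8,6) = 28; P = 4/429; answer 4/429
Stage 2: A1 = 4/429; threaded value p + q = 433; d = 18571; 18571 = 7^2 * 379; number of divisors = (2+1) * (1+1) = 6; answer 6
Stage 3: A2 = 6; m = -18; cross terms: (-18*-35 - 39*-34)=1956, (39*37 - 4*-35)=1583, (4*7 - -39*37)=1471, (-39*-34 - -18*7)=1452; twice the area = |6462| = 6462; area = 3231; boundary points = 1 + 1 + 1 + 1 = 4; strictly interior points = area - boundary/2 + 1 = 3230; answer 3230
Stage 4: A3 = 3230; w = 13; -9*(13)^3 + 7*(13)^2 + 4 = (-19773) + (1183) + (4) = -18586; answer -18586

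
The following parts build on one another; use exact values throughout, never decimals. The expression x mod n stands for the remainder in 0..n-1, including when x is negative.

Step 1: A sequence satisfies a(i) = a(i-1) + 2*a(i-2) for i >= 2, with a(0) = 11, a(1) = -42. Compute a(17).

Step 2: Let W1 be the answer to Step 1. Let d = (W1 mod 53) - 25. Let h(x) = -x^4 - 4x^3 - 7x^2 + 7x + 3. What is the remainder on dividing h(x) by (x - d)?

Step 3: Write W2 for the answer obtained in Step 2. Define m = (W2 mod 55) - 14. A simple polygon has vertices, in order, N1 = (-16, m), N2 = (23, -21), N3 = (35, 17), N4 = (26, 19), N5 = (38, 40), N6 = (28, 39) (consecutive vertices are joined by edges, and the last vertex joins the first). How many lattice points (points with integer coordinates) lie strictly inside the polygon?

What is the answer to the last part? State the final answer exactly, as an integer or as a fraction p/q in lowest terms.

1463

Step 1: a(2) = 1*(-42) + 2*(11) = -20; iterating: a(2)=-20, a(3)=-104, a(4)=-144, a(5)=-352, a(6)=-640, a(7)=-1344, a(8)=-2624, a(9)=-5312, a(10)=-10560, a(11)=-21184, a(12)=-42304, a(13)=-84672, a(14)=-169280, a(15)=-338624, a(16)=-677184, a(17)=-1354432; answer -1354432
Step 2: W1 = -1354432; d = 11; remainder = value at the root: -1*(11)^4 - 4*(11)^3 - 7*(11)^2 + 7*(11)^1 + 3 = (-14641) + (-5324) + (-847) + (77) + (3) = -20732; answer -20732
Step 3: W2 = -20732; m = -11; cross terms: (-16*-21 - 23*-11)=589, (23*17 - 35*-21)=1126, (35*19 - 26*17)=223, (26*40 - 38*19)=318, (38*39 - 28*40)=362, (28*-11 - -16*39)=316; twice the area = |2934| = 2934; area = 1467; boundary points = 1 + 2 + 1 + 3 + 1 + 2 = 10; strictly interior points = area - boundary/2 + 1 = 1463; answer 1463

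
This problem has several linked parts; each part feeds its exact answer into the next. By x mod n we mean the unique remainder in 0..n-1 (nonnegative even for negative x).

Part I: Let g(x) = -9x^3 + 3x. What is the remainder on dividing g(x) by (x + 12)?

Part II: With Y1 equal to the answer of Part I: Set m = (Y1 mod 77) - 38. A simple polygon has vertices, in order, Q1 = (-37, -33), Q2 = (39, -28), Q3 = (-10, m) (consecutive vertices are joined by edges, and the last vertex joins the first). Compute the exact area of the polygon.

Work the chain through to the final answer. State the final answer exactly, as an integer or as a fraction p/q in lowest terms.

Part I: remainder = value at the root: -9*(-12)^3 + 3*(-12)^1 = (15552) + (-36) = 15516; answer 15516
Part II: Y1 = 15516; m = 1; cross terms: (-37*-28 - 39*-33)=2323, (39*1 - -10*-28)=-241, (-10*-33 - -37*1)=367; twice the area = |2449| = 2449; area = 2449/2; answer 2449/2

2449/2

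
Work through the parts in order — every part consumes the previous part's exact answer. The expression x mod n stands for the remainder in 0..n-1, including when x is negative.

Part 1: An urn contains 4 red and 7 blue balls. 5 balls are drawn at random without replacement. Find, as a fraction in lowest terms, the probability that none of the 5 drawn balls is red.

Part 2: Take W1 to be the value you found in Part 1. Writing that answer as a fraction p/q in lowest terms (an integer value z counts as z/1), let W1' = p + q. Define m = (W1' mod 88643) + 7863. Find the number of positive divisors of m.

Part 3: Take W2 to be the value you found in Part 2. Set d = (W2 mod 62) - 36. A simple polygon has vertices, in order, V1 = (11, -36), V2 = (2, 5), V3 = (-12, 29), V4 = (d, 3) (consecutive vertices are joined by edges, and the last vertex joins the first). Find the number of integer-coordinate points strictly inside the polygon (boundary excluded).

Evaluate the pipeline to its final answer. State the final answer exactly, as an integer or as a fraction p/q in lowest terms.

Part 1: total draws C(11,5) = 462; favorable C(7,5) = 21; P = 1/22; answer 1/22
Part 2: W1 = 1/22; threaded value p + q = 23; m = 7886; 7886 = 2 * 3943; number of divisors = (1+1) * (1+1) = 4; answer 4
Part 3: W2 = 4; d = -32; cross terms: (11*5 - 2*-36)=127, (2*29 - -12*5)=118, (-12*3 - -32*29)=892, (-32*-36 - 11*3)=1119; twice the area = |2256| = 2256; area = 1128; boundary points = 1 + 2 + 2 + 1 = 6; strictly interior points = area - boundary/2 + 1 = 1126; answer 1126

1126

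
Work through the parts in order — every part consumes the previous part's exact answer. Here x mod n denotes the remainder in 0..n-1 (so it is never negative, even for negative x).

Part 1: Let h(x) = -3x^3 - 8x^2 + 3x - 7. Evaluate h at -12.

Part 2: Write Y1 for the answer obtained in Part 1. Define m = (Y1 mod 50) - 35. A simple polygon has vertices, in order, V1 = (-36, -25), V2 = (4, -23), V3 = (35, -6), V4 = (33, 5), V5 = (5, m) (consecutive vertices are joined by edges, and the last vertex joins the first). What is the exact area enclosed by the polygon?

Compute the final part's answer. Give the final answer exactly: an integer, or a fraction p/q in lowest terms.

Part 1: -3*(-12)^3 - 8*(-12)^2 + 3*(-12)^1 - 7 = (5184) + (-1152) + (-36) + (-7) = 3989; answer 3989
Part 2: Y1 = 3989; m = 4; cross terms: (-36*-23 - 4*-25)=928, (4*-6 - 35*-23)=781, (35*5 - 33*-6)=373, (33*4 - 5*5)=107, (5*-25 - -36*4)=19; twice the area = |2208| = 2208; area = 1104; answer 1104

1104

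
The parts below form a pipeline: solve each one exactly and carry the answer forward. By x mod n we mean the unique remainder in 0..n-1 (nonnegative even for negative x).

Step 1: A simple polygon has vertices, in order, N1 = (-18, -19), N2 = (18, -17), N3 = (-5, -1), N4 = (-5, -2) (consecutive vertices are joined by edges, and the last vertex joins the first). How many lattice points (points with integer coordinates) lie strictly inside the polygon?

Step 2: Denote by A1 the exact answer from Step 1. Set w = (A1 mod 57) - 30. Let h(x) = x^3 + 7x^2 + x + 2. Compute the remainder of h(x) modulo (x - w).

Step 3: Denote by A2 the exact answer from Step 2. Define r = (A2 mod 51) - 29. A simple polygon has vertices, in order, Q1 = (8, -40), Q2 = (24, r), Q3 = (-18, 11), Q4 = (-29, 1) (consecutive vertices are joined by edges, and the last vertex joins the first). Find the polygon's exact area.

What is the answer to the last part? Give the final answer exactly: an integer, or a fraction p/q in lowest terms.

Step 1: cross terms: (-18*-17 - 18*-19)=648, (18*-1 - -5*-17)=-103, (-5*-2 - -5*-1)=5, (-5*-19 - -18*-2)=59; twice the area = |609| = 609; area = 609/2; boundary points = 2 + 1 + 1 + 1 = 5; strictly interior points = area - boundary/2 + 1 = 303; answer 303
Step 2: A1 = 303; w = -12; remainder = value at the root: 1*(-12)^3 + 7*(-12)^2 + 1*(-12)^1 + 2 = (-1728) + (1008) + (-12) + (2) = -730; answer -730
Step 3: A2 = -730; r = 6; cross terms: (8*6 - 24*-40)=1008, (24*11 - -18*6)=372, (-18*1 - -29*11)=301, (-29*-40 - 8*1)=1152; twice the area = |2833| = 2833; area = 2833/2; answer 2833/2

2833/2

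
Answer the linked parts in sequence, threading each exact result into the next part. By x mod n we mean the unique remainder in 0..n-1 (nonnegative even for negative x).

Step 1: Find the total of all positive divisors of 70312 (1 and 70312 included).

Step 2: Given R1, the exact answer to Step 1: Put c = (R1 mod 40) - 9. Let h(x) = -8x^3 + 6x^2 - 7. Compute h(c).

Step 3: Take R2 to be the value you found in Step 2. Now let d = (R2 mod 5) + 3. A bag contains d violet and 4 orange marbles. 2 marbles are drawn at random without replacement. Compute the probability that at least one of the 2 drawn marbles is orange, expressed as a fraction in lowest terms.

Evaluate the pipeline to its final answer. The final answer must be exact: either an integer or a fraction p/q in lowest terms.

11/14

Step 1: 70312 = 2^3 * 11 * 17 * 47; sigma = (1 + 2 + 4 + 8) * (1 + 11) * (1 + 17) * (1 + 47) = 15 * 12 * 18 * 48 = 155520; answer 155520
Step 2: R1 = 155520; c = -9; -8*(-9)^3 + 6*(-9)^2 - 7 = (5832) + (486) + (-7) = 6311; answer 6311
Step 3: R2 = 6311; d = 4; total draws C(8,2) = 28; complement C(4,2) = 6; favorable 28 - 6 = 22; P = 11/14; answer 11/14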